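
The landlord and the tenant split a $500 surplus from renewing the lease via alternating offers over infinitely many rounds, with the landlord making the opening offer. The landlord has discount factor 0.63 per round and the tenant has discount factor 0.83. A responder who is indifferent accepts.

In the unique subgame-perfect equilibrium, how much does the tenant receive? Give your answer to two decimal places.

When the landlord proposes, the tenant accepts any offer worth at least 0.83 times what the tenant would get by proposing next round; and vice versa.
This gives x = 500 − 0.83y and y = 500 − 0.63x, where x and y are each side's share when it proposes.
Hence (1 − 0.83·0.63)x = 500(1 − 0.83), i.e. 0.4771·x = 85.
x ≈ 178.1597; the tenant's share is 500 − x ≈ 321.8403.

321.84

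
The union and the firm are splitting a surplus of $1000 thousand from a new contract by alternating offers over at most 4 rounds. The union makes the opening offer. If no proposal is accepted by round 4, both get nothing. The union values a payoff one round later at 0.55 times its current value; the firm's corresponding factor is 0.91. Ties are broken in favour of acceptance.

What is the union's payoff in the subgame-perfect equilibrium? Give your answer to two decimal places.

Round 4 (the firm proposes): the union will accept anything ≥ 0, so the firm offers 0 and keeps 1000.
Round 3 (the union proposes): the firm can get 1000 next round, worth 0.91 × 1000 = 910 now, so the union offers 910, keeping 90.
Round 2 (the firm proposes): the union can get 90 next round, worth 0.55 × 90 = 49.5 now; the firm offers that and keeps 950.5.
Round 1 (the union proposes): the firm can get 950.5 next round, worth 0.91 × 950.5 = 864.955 now; the union offers that and keeps 135.045.

135.05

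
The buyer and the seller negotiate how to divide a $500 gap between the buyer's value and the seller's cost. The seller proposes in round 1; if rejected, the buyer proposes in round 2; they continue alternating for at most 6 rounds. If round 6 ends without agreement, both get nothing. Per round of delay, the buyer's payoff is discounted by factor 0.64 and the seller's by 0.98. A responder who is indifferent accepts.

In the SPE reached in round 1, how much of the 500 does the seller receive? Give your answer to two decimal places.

363.70

Work backward from the last round.
Round 6 (the buyer proposes): the seller will accept anything ≥ 0, so the buyer offers 0 and keeps 500.
Round 5 (the seller proposes): the buyer can get 500 next round, worth 0.64 × 500 = 320 now, so the seller offers 320, keeping 180.
Round 4 (the buyer proposes): the seller can get 180 next round, worth 0.98 × 180 = 176.4 now; the buyer offers that and keeps 323.6.
Round 3 (the seller proposes): the buyer can get 323.6 next round, worth 0.64 × 323.6 = 207.104 now, so the seller offers 207.104, keeping 292.896.
Round 2 (the buyer proposes): the seller can get 292.896 next round, worth 0.98 × 292.896 = 287.03808 now, so the buyer offers 287.03808, keeping 212.96192.
Round 1 (the seller proposes): the buyer can get 212.96192 next round, worth 0.64 × 212.96192 = 136.2956288 now. The seller offers 136.2956288 and keeps 500 − 136.2956288 = 363.7043712.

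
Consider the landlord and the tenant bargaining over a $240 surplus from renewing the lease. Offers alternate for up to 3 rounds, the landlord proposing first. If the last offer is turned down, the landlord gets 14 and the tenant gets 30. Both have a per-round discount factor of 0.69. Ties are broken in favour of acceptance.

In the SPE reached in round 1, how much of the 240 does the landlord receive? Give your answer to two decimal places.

174.38

Round 3 (the landlord proposes): the tenant gets 30 if talks fail, so the landlord offers 30 and keeps 210.
Round 2 (the tenant proposes): the landlord can get 210 next round, worth 0.69 × 210 = 144.9 now, so the tenant offers 144.9, keeping 95.1.
Round 1 (the landlord proposes): the tenant can get 95.1 next round, worth 0.69 × 95.1 = 65.619 now; the landlord offers that and keeps 174.381.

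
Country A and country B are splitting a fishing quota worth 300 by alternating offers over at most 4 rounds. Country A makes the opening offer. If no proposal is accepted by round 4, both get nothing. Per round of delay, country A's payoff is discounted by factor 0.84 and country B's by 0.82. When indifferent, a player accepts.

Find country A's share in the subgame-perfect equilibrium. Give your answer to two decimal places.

Work backward from the last round.
Round 4 (country B proposes): rejection yields 0 for country A; country B offers 0 and keeps 300.
Round 3 (country A proposes): country B can get 300 next round, worth 0.82 × 300 = 246 now; country A offers that and keeps 54.
Round 2 (country B proposes): country A can get 54 next round, worth 0.84 × 54 = 45.36 now, so country B offers 45.36, keeping 254.64.
Round 1 (country A proposes): country B can get 254.64 next round, worth 0.82 × 254.64 = 208.8048 now, so country A offers 208.8048, keeping 91.1952.

91.20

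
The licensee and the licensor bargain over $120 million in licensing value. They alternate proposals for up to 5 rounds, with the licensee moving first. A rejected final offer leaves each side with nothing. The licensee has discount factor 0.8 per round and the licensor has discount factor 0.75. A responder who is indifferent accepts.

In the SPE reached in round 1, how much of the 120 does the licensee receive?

Round 5 (the licensee proposes): rejection yields 0 for the licensor; the licensee offers 0 and keeps 120.
Round 4 (the licensor proposes): the licensee can get 120 next round, worth 0.8 × 120 = 96 now, so the licensor offers 96, keeping 24.
Round 3 (the licensee proposes): the licensor can get 24 next round, worth 0.75 × 24 = 18 now, so the licensee offers 18, keeping 102.
Round 2 (the licensor proposes): the licensee can get 102 next round, worth 0.8 × 102 = 81.6 now; the licensor offers that and keeps 38.4.
Round 1 (the licensee proposes): the licensor can get 38.4 next round, worth 0.75 × 38.4 = 28.8 now. The licensee offers 28.8 and keeps 120 − 28.8 = 91.2.

91.2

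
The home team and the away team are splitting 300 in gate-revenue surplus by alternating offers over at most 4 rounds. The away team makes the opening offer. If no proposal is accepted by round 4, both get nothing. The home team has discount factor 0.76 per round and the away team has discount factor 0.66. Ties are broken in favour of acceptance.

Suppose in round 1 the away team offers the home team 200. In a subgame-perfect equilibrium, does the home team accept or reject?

Round 4 (the home team proposes): the away team will accept anything ≥ 0, so the home team offers 0 and keeps 300.
Round 3 (the away team proposes): the home team can get 300 next round, worth 0.76 × 300 = 228 now. The away team offers 228 and keeps 300 − 228 = 72.
Round 2 (the home team proposes): the away team can get 72 next round, worth 0.66 × 72 = 47.52 now. The home team offers 47.52 and keeps 300 − 47.52 = 252.48.
So by rejecting in round 1, the home team gets 252.48 next round, worth 0.76 × 252.48 = 191.8848 now.
Offer 200 ≥ 191.8848, so the home team accepts.

Accept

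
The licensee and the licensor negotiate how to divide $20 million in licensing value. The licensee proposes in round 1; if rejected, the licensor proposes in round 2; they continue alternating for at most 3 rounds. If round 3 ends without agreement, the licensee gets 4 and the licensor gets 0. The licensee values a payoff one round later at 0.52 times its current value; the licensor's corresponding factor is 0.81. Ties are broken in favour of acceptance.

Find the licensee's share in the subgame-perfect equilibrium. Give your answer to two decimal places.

Work backward from the last round.
Round 3 (the licensee proposes): the licensor will accept anything ≥ 0, so the licensee offers 0 and keeps 20.
Round 2 (the licensor proposes): the licensee can get 20 next round, worth 0.52 × 20 = 10.4 now. The licensor offers 10.4 and keeps 20 − 10.4 = 9.6.
Round 1 (the licensee proposes): the licensor can get 9.6 next round, worth 0.81 × 9.6 = 7.776 now; the licensee offers that and keeps 12.224.

12.22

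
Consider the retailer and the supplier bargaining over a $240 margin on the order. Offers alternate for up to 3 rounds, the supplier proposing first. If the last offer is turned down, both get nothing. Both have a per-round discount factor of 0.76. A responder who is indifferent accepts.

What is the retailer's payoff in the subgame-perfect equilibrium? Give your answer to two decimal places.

Round 3 (the supplier proposes): the retailer will accept anything ≥ 0, so the supplier offers 0 and keeps 240.
Round 2 (the retailer proposes): the supplier can get 240 next round, worth 0.76 × 240 = 182.4 now; the retailer offers that and keeps 57.6.
Round 1 (the supplier proposes): the retailer can get 57.6 next round, worth 0.76 × 57.6 = 43.776 now. The supplier offers 43.776 and keeps 240 − 43.776 = 196.224.

43.78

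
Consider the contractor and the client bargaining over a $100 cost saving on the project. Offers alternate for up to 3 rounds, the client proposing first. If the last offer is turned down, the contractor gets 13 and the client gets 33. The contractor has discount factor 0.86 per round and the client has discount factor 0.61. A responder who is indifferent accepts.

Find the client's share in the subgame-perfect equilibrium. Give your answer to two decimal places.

Work backward from the last round.
Round 3 (the client proposes): the contractor gets 13 if talks fail, so the client offers 13 and keeps 87.
Round 2 (the contractor proposes): the client can get 87 next round, worth 0.61 × 87 = 53.07 now. The contractor offers 53.07 and keeps 100 − 53.07 = 46.93.
Round 1 (the client proposes): the contractor can get 46.93 next round, worth 0.86 × 46.93 = 40.3598 now; the client offers that and keeps 59.6402.

59.64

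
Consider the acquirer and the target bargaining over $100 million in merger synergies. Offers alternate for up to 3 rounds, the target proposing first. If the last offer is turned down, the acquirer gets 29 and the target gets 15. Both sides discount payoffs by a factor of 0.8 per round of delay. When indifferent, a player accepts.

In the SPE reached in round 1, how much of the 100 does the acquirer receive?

Round 3 (the target proposes): the acquirer gets 29 if talks fail, so the target offers 29 and keeps 71.
Round 2 (the acquirer proposes): the target can get 71 next round, worth 0.8 × 71 = 56.8 now. The acquirer offers 56.8 and keeps 100 − 56.8 = 43.2.
Round 1 (the target proposes): the acquirer can get 43.2 next round, worth 0.8 × 43.2 = 34.56 now; the target offers that and keeps 65.44.

34.56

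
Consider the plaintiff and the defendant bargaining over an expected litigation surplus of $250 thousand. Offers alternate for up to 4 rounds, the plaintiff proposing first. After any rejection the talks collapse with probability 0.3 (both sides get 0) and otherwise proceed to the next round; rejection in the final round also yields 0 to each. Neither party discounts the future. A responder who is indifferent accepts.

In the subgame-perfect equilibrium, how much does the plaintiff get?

By backward induction:
Round 4 (the defendant proposes): rejection yields 0 for the plaintiff; the defendant offers 0 and keeps 250.
Round 3 (the plaintiff proposes): rejecting gives the defendant an expected 0.7 × 250 = 175; the plaintiff offers that and keeps 75.
Round 2 (the defendant proposes): rejecting gives the plaintiff an expected 0.7 × 75 = 52.5; the defendant offers that and keeps 197.5.
Round 1 (the plaintiff proposes): rejecting gives the defendant an expected 0.7 × 197.5 = 138.25, so the plaintiff offers 138.25, keeping 111.75.

111.75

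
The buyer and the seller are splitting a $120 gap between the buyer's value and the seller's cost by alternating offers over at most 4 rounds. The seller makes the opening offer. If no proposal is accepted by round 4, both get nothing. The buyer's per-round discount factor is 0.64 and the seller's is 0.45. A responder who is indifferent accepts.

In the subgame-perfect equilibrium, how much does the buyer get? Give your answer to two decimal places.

64.36

Round 4 (the buyer proposes): the seller will accept anything ≥ 0, so the buyer offers 0 and keeps 120.
Round 3 (the seller proposes): the buyer can get 120 next round, worth 0.64 × 120 = 76.8 now. The seller offers 76.8 and keeps 120 − 76.8 = 43.2.
Round 2 (the buyer proposes): the seller can get 43.2 next round, worth 0.45 × 43.2 = 19.44 now, so the buyer offers 19.44, keeping 100.56.
Round 1 (the seller proposes): the buyer can get 100.56 next round, worth 0.64 × 100.56 = 64.3584 now. The seller offers 64.3584 and keeps 120 − 64.3584 = 55.6416.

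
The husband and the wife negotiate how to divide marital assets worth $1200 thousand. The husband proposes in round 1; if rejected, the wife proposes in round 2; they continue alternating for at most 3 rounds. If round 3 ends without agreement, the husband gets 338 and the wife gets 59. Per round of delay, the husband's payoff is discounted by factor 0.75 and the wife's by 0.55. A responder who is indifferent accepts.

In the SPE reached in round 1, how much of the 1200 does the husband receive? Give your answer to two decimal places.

1010.66

By backward induction:
Round 3 (the husband proposes): the wife gets 59 if talks fail, so the husband offers 59 and keeps 1141.
Round 2 (the wife proposes): the husband can get 1141 next round, worth 0.75 × 1141 = 855.75 now, so the wife offers 855.75, keeping 344.25.
Round 1 (the husband proposes): the wife can get 344.25 next round, worth 0.55 × 344.25 = 189.3375 now. The husband offers 189.3375 and keeps 1200 − 189.3375 = 1010.6625.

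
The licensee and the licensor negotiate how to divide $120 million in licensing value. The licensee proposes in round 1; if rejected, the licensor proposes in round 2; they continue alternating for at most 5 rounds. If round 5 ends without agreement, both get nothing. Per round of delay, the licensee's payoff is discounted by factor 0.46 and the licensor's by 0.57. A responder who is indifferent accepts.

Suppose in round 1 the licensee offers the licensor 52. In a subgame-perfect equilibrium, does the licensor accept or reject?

Accept

Work out the licensor's continuation value if the offer is rejected.
Round 5 (the licensee proposes): rejection yields 0 for the licensor; the licensee offers 0 and keeps 120.
Round 4 (the licensor proposes): the licensee can get 120 next round, worth 0.46 × 120 = 55.2 now. The licensor offers 55.2 and keeps 120 − 55.2 = 64.8.
Round 3 (the licensee proposes): the licensor can get 64.8 next round, worth 0.57 × 64.8 = 36.936 now; the licensee offers that and keeps 83.064.
Round 2 (the licensor proposes): the licensee can get 83.064 next round, worth 0.46 × 83.064 = 38.20944 now, so the licensor offers 38.20944, keeping 81.79056.
So by rejecting in round 1, the licensor gets 81.79056 next round, worth 0.57 × 81.79056 = 46.6206192 now.
Offer 52 ≥ 46.6206192, so the licensor accepts.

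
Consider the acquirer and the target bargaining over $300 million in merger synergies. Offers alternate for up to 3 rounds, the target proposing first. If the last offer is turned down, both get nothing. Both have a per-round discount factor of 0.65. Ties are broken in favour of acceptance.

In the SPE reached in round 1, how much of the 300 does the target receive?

231.75

Round 3 (the target proposes): the acquirer will accept anything ≥ 0, so the target offers 0 and keeps 300.
Round 2 (the acquirer proposes): the target can get 300 next round, worth 0.65 × 300 = 195 now, so the acquirer offers 195, keeping 105.
Round 1 (the target proposes): the acquirer can get 105 next round, worth 0.65 × 105 = 68.25 now, so the target offers 68.25, keeping 231.75.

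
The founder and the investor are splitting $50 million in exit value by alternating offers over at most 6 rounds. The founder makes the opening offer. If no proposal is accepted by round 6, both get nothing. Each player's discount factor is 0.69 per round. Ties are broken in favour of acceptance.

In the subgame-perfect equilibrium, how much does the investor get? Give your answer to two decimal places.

Work backward from the last round.
Round 6 (the investor proposes): the founder will accept anything ≥ 0, so the investor offers 0 and keeps 50.
Round 5 (the founder proposes): the investor can get 50 next round, worth 0.69 × 50 = 34.5 now, so the founder offers 34.5, keeping 15.5.
Round 4 (the investor proposes): the founder can get 15.5 next round, worth 0.69 × 15.5 = 10.695 now, so the investor offers 10.695, keeping 39.305.
Round 3 (the founder proposes): the investor can get 39.305 next round, worth 0.69 × 39.305 = 27.12045 now; the founder offers that and keeps 22.87955.
Round 2 (the investor proposes): the founder can get 22.87955 next round, worth 0.69 × 22.87955 = 15.7868895 now, so the investor offers 15.7868895, keeping 34.2131105.
Round 1 (the founder proposes): the investor can get 34.2131105 next round, worth 0.69 × 34.2131105 = 23.607046245 now, so the founder offers 23.607046245, keeping 26.392953755.

23.61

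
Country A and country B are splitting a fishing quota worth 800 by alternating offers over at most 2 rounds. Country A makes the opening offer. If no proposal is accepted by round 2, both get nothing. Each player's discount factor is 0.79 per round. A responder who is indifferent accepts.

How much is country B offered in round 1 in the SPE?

Round 2 (country B proposes): rejection yields 0 for country A; country B offers 0 and keeps 800.
Round 1 (country A proposes): country B can get 800 next round, worth 0.79 × 800 = 632 now, so country A offers 632, keeping 168.

632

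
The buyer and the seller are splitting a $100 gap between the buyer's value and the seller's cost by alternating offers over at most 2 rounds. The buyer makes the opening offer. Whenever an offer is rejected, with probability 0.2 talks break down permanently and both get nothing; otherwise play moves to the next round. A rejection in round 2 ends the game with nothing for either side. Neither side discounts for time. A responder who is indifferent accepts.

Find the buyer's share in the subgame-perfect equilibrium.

20

Round 2 (the seller proposes): the buyer will accept anything ≥ 0, so the seller offers 0 and keeps 100.
Round 1 (the buyer proposes): rejecting gives the seller an expected 0.8 × 100 = 80, so the buyer offers 80, keeping 20.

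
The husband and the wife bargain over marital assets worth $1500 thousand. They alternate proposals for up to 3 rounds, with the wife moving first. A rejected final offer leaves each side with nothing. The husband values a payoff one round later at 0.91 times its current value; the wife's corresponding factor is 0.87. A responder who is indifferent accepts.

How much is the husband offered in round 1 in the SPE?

Round 3 (the wife proposes): rejection yields 0 for the husband; the wife offers 0 and keeps 1500.
Round 2 (the husband proposes): the wife can get 1500 next round, worth 0.87 × 1500 = 1305 now; the husband offers that and keeps 195.
Round 1 (the wife proposes): the husband can get 195 next round, worth 0.91 × 195 = 177.45 now; the wife offers that and keeps 1322.55.

177.45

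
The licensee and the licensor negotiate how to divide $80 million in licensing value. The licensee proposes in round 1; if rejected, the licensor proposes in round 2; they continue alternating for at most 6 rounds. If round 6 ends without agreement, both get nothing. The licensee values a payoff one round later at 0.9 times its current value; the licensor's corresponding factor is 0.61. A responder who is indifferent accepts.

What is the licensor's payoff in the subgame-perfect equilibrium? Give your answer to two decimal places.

22.27

Round 6 (the licensor proposes): the licensee will accept anything ≥ 0, so the licensor offers 0 and keeps 80.
Round 5 (the licensee proposes): the licensor can get 80 next round, worth 0.61 × 80 = 48.8 now; the licensee offers that and keeps 31.2.
Round 4 (the licensor proposes): the licensee can get 31.2 next round, worth 0.9 × 31.2 = 28.08 now. The licensor offers 28.08 and keeps 80 − 28.08 = 51.92.
Round 3 (the licensee proposes): the licensor can get 51.92 next round, worth 0.61 × 51.92 = 31.6712 now, so the licensee offers 31.6712, keeping 48.3288.
Round 2 (the licensor proposes): the licensee can get 48.3288 next round, worth 0.9 × 48.3288 = 43.49592 now, so the licensor offers 43.49592, keeping 36.50408.
Round 1 (the licensee proposes): the licensor can get 36.50408 next round, worth 0.61 × 36.50408 = 22.2674888 now, so the licensee offers 22.2674888, keeping 57.7325112.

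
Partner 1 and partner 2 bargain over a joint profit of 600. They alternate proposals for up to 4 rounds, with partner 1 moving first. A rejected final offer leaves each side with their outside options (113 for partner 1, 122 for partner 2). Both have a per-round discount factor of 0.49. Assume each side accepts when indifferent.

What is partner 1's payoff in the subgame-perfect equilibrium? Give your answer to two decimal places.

392.76

Round 4 (partner 2 proposes): partner 1 gets 113 if talks fail, so partner 2 offers 113 and keeps 487.
Round 3 (partner 1 proposes): partner 2 can get 487 next round, worth 0.49 × 487 = 238.63 now. Partner 1 offers 238.63 and keeps 600 − 238.63 = 361.37.
Round 2 (partner 2 proposes): partner 1 can get 361.37 next round, worth 0.49 × 361.37 = 177.0713 now, so partner 2 offers 177.0713, keeping 422.9287.
Round 1 (partner 1 proposes): partner 2 can get 422.9287 next round, worth 0.49 × 422.9287 = 207.235063 now, so partner 1 offers 207.235063, keeping 392.764937.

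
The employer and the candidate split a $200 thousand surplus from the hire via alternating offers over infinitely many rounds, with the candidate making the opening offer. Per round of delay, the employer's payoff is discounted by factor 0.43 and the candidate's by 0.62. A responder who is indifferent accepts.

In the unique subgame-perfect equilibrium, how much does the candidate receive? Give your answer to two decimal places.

In a stationary SPE each proposer offers the other exactly their discounted continuation value.
If the candidate keeps x when proposing and the employer keeps y when proposing, then x = 200 − 0.43y and y = 200 − 0.62x.
Solving: x = 200(1 − 0.43) / (1 − 0.62·0.43) = 114 / 0.7334 ≈ 155.4404.
The employer gets 200 − 155.4404 ≈ 44.5596.

155.44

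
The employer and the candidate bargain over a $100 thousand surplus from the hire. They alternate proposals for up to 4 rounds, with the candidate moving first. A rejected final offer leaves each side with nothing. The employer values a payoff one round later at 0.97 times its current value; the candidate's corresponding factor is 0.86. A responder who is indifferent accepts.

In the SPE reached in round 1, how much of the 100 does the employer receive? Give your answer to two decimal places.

94.50

Round 4 (the employer proposes): the candidate will accept anything ≥ 0, so the employer offers 0 and keeps 100.
Round 3 (the candidate proposes): the employer can get 100 next round, worth 0.97 × 100 = 97 now; the candidate offers that and keeps 3.
Round 2 (the employer proposes): the candidate can get 3 next round, worth 0.86 × 3 = 2.58 now; the employer offers that and keeps 97.42.
Round 1 (the candidate proposes): the employer can get 97.42 next round, worth 0.97 × 97.42 = 94.4974 now. The candidate offers 94.4974 and keeps 100 − 94.4974 = 5.5026.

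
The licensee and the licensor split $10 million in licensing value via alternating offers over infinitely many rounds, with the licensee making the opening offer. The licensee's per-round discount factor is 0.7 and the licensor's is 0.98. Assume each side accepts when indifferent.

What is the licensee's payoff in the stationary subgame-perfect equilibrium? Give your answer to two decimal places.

Let x be the licensee's share when the licensee proposes and y be the licensor's share when the licensor proposes.
The licensor accepts iff offered ≥ 0.98·y, so x = 10 − 0.98y. Symmetrically y = 10 − 0.7x.
Substituting: x = 10 − 0.98(10 − 0.7x), giving x(1 − 0.7·0.98) = 10(1 − 0.98).
So x = 10 × 0.02 / 0.314 ≈ 0.6369, and the licensor receives 10 − x ≈ 9.3631.

0.64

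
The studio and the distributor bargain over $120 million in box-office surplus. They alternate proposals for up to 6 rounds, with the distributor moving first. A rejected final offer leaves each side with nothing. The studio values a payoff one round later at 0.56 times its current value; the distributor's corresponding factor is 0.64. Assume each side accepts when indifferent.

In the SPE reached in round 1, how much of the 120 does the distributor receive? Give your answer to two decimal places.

78.51

Round 6 (the studio proposes): the distributor will accept anything ≥ 0, so the studio offers 0 and keeps 120.
Round 5 (the distributor proposes): the studio can get 120 next round, worth 0.56 × 120 = 67.2 now; the distributor offers that and keeps 52.8.
Round 4 (the studio proposes): the distributor can get 52.8 next round, worth 0.64 × 52.8 = 33.792 now; the studio offers that and keeps 86.208.
Round 3 (the distributor proposes): the studio can get 86.208 next round, worth 0.56 × 86.208 = 48.27648 now. The distributor offers 48.27648 and keeps 120 − 48.27648 = 71.72352.
Round 2 (the studio proposes): the distributor can get 71.72352 next round, worth 0.64 × 71.72352 = 45.9030528 now, so the studio offers 45.9030528, keeping 74.0969472.
Round 1 (the distributor proposes): the studio can get 74.0969472 next round, worth 0.56 × 74.0969472 = 41.494290432 now, so the distributor offers 41.494290432, keeping 78.505709568.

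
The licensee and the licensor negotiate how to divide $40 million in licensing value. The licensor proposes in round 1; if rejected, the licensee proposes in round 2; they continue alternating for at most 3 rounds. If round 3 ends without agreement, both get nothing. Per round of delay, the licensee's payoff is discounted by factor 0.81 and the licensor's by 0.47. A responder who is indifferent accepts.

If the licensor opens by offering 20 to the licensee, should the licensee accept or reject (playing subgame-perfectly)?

Accept

Work out the licensee's continuation value if the offer is rejected.
Round 3 (the licensor proposes): rejection yields 0 for the licensee; the licensor offers 0 and keeps 40.
Round 2 (the licensee proposes): the licensor can get 40 next round, worth 0.47 × 40 = 18.8 now. The licensee offers 18.8 and keeps 40 − 18.8 = 21.2.
So by rejecting in round 1, the licensee gets 21.2 next round, worth 0.81 × 21.2 = 17.172 now.
Offer 20 ≥ 17.172, so the licensee accepts.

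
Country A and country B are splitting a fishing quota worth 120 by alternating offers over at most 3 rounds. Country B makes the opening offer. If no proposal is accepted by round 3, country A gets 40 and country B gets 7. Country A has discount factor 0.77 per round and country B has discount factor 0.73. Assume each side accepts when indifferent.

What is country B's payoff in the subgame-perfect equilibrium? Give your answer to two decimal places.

Round 3 (country B proposes): country A gets 40 if talks fail, so country B offers 40 and keeps 80.
Round 2 (country A proposes): country B can get 80 next round, worth 0.73 × 80 = 58.4 now. Country A offers 58.4 and keeps 120 − 58.4 = 61.6.
Round 1 (country B proposes): country A can get 61.6 next round, worth 0.77 × 61.6 = 47.432 now. Country B offers 47.432 and keeps 120 − 47.432 = 72.568.

72.57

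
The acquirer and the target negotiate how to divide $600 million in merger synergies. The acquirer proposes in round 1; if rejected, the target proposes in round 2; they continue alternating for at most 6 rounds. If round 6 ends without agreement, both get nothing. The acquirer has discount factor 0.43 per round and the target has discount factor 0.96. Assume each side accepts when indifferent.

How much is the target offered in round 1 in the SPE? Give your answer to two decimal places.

562.00

Round 6 (the target proposes): rejection yields 0 for the acquirer; the target offers 0 and keeps 600.
Round 5 (the acquirer proposes): the target can get 600 next round, worth 0.96 × 600 = 576 now. The acquirer offers 576 and keeps 600 − 576 = 24.
Round 4 (the target proposes): the acquirer can get 24 next round, worth 0.43 × 24 = 10.32 now, so the target offers 10.32, keeping 589.68.
Round 3 (the acquirer proposes): the target can get 589.68 next round, worth 0.96 × 589.68 = 566.0928 now. The acquirer offers 566.0928 and keeps 600 − 566.0928 = 33.9072.
Round 2 (the target proposes): the acquirer can get 33.9072 next round, worth 0.43 × 33.9072 = 14.580096 now. The target offers 14.580096 and keeps 600 − 14.580096 = 585.419904.
Round 1 (the acquirer proposes): the target can get 585.419904 next round, worth 0.96 × 585.419904 = 562.00310784 now, so the acquirer offers 562.00310784, keeping 37.99689216.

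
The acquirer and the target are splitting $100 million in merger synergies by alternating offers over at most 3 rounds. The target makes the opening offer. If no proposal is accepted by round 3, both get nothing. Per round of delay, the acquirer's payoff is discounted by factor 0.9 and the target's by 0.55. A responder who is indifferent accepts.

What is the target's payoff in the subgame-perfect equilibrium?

Round 3 (the target proposes): the acquirer will accept anything ≥ 0, so the target offers 0 and keeps 100.
Round 2 (the acquirer proposes): the target can get 100 next round, worth 0.55 × 100 = 55 now; the acquirer offers that and keeps 45.
Round 1 (the target proposes): the acquirer can get 45 next round, worth 0.9 × 45 = 40.5 now, so the target offers 40.5, keeping 59.5.

59.5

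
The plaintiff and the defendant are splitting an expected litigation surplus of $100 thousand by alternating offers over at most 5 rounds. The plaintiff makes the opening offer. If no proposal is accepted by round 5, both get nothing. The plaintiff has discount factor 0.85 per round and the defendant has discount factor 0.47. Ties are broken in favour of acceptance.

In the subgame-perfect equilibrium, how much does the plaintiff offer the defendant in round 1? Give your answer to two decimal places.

9.87

Round 5 (the plaintiff proposes): the defendant will accept anything ≥ 0, so the plaintiff offers 0 and keeps 100.
Round 4 (the defendant proposes): the plaintiff can get 100 next round, worth 0.85 × 100 = 85 now. The defendant offers 85 and keeps 100 − 85 = 15.
Round 3 (the plaintiff proposes): the defendant can get 15 next round, worth 0.47 × 15 = 7.05 now, so the plaintiff offers 7.05, keeping 92.95.
Round 2 (the defendant proposes): the plaintiff can get 92.95 next round, worth 0.85 × 92.95 = 79.0075 now, so the defendant offers 79.0075, keeping 20.9925.
Round 1 (the plaintiff proposes): the defendant can get 20.9925 next round, worth 0.47 × 20.9925 = 9.866475 now, so the plaintiff offers 9.866475, keeping 90.133525.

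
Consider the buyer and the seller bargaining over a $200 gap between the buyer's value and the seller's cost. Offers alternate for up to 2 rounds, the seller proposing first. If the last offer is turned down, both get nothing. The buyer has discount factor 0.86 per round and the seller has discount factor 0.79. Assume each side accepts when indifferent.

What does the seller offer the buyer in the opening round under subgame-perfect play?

Round 2 (the buyer proposes): rejection yields 0 for the seller; the buyer offers 0 and keeps 200.
Round 1 (the seller proposes): the buyer can get 200 next round, worth 0.86 × 200 = 172 now, so the seller offers 172, keeping 28.

172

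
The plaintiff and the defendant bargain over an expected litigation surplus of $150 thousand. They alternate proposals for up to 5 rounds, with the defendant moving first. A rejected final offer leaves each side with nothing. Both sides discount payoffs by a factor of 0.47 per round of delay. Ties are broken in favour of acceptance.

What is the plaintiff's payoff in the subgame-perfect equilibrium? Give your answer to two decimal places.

Round 5 (the defendant proposes): the plaintiff will accept anything ≥ 0, so the defendant offers 0 and keeps 150.
Round 4 (the plaintiff proposes): the defendant can get 150 next round, worth 0.47 × 150 = 70.5 now. The plaintiff offers 70.5 and keeps 150 − 70.5 = 79.5.
Round 3 (the defendant proposes): the plaintiff can get 79.5 next round, worth 0.47 × 79.5 = 37.365 now. The defendant offers 37.365 and keeps 150 − 37.365 = 112.635.
Round 2 (the plaintiff proposes): the defendant can get 112.635 next round, worth 0.47 × 112.635 = 52.93845 now. The plaintiff offers 52.93845 and keeps 150 − 52.93845 = 97.06155.
Round 1 (the defendant proposes): the plaintiff can get 97.06155 next round, worth 0.47 × 97.06155 = 45.6189285 now; the defendant offers that and keeps 104.3810715.

45.62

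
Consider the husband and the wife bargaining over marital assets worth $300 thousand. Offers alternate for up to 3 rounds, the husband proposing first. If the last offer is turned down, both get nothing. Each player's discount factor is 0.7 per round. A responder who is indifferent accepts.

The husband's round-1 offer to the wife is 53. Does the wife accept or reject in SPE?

Reject

Round 3 (the husband proposes): the wife will accept anything ≥ 0, so the husband offers 0 and keeps 300.
Round 2 (the wife proposes): the husband can get 300 next round, worth 0.7 × 300 = 210 now. The wife offers 210 and keeps 300 − 210 = 90.
So by rejecting in round 1, the wife gets 90 next round, worth 0.7 × 90 = 63 now.
Offer 53 < 63, so the wife rejects.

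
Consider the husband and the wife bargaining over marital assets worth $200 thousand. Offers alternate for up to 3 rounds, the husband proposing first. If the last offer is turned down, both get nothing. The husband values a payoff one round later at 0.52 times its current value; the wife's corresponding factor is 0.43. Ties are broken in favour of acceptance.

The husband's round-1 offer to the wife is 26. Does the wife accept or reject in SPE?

Round 3 (the husband proposes): rejection yields 0 for the wife; the husband offers 0 and keeps 200.
Round 2 (the wife proposes): the husband can get 200 next round, worth 0.52 × 200 = 104 now. The wife offers 104 and keeps 200 − 104 = 96.
So by rejecting in round 1, the wife gets 96 next round, worth 0.43 × 96 = 41.28 now.
Offer 26 < 41.28, so the wife rejects.

Reject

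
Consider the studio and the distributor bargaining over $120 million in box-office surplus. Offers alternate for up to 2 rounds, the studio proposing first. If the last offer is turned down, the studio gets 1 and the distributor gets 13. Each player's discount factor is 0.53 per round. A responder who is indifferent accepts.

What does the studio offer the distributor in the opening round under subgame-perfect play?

63.07

Round 2 (the distributor proposes): the studio gets 1 if talks fail, so the distributor offers 1 and keeps 119.
Round 1 (the studio proposes): the distributor can get 119 next round, worth 0.53 × 119 = 63.07 now, so the studio offers 63.07, keeping 56.93.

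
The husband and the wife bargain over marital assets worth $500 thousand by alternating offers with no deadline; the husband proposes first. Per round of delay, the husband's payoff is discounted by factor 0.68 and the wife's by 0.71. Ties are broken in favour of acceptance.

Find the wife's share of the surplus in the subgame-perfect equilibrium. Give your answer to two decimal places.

219.64

In a stationary SPE each proposer offers the other exactly their discounted continuation value.
If the husband keeps x when proposing and the wife keeps y when proposing, then x = 500 − 0.71y and y = 500 − 0.68x.
Solving: x = 500(1 − 0.71) / (1 − 0.68·0.71) = 145 / 0.5172 ≈ 280.3558.
The wife gets 500 − 280.3558 ≈ 219.6442.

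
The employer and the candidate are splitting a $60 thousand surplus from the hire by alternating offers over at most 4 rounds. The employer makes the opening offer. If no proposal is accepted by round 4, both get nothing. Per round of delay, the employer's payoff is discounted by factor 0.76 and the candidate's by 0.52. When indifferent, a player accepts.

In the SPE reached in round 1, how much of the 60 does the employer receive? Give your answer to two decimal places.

Round 4 (the candidate proposes): the employer will accept anything ≥ 0, so the candidate offers 0 and keeps 60.
Round 3 (the employer proposes): the candidate can get 60 next round, worth 0.52 × 60 = 31.2 now, so the employer offers 31.2, keeping 28.8.
Round 2 (the candidate proposes): the employer can get 28.8 next round, worth 0.76 × 28.8 = 21.888 now. The candidate offers 21.888 and keeps 60 − 21.888 = 38.112.
Round 1 (the employer proposes): the candidate can get 38.112 next round, worth 0.52 × 38.112 = 19.81824 now. The employer offers 19.81824 and keeps 60 − 19.81824 = 40.18176.

40.18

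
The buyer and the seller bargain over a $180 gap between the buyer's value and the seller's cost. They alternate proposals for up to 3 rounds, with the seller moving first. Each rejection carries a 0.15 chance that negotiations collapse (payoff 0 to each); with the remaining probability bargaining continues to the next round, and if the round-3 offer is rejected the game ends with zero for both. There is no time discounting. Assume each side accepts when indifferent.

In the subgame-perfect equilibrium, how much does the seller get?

157.05

By backward induction:
Round 3 (the seller proposes): rejection yields 0 for the buyer; the seller offers 0 and keeps 180.
Round 2 (the buyer proposes): rejecting gives the seller an expected 0.85 × 180 = 153; the buyer offers that and keeps 27.
Round 1 (the seller proposes): rejecting gives the buyer an expected 0.85 × 27 = 22.95; the seller offers that and keeps 157.05.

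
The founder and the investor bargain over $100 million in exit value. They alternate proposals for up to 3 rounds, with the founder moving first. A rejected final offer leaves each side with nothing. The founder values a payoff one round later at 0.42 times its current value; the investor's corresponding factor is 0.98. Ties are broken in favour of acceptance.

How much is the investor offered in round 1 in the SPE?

Round 3 (the founder proposes): rejection yields 0 for the investor; the founder offers 0 and keeps 100.
Round 2 (the investor proposes): the founder can get 100 next round, worth 0.42 × 100 = 42 now; the investor offers that and keeps 58.
Round 1 (the founder proposes): the investor can get 58 next round, worth 0.98 × 58 = 56.84 now, so the founder offers 56.84, keeping 43.16.

56.84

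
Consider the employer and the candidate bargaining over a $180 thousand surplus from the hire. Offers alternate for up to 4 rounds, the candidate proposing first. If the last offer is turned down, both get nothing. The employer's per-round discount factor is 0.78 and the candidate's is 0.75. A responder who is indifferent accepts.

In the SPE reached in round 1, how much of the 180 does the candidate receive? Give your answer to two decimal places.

Round 4 (the employer proposes): rejection yields 0 for the candidate; the employer offers 0 and keeps 180.
Round 3 (the candidate proposes): the employer can get 180 next round, worth 0.78 × 180 = 140.4 now. The candidate offers 140.4 and keeps 180 − 140.4 = 39.6.
Round 2 (the employer proposes): the candidate can get 39.6 next round, worth 0.75 × 39.6 = 29.7 now; the employer offers that and keeps 150.3.
Round 1 (the candidate proposes): the employer can get 150.3 next round, worth 0.78 × 150.3 = 117.234 now; the candidate offers that and keeps 62.766.

62.77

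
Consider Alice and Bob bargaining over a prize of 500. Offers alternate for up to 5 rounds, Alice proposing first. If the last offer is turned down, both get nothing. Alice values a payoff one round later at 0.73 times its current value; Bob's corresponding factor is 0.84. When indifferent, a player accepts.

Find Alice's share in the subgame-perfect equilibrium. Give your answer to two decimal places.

Round 5 (Alice proposes): Bob will accept anything ≥ 0, so Alice offers 0 and keeps 500.
Round 4 (Bob proposes): Alice can get 500 next round, worth 0.73 × 500 = 365 now, so Bob offers 365, keeping 135.
Round 3 (Alice proposes): Bob can get 135 next round, worth 0.84 × 135 = 113.4 now. Alice offers 113.4 and keeps 500 − 113.4 = 386.6.
Round 2 (Bob proposes): Alice can get 386.6 next round, worth 0.73 × 386.6 = 282.218 now. Bob offers 282.218 and keeps 500 − 282.218 = 217.782.
Round 1 (Alice proposes): Bob can get 217.782 next round, worth 0.84 × 217.782 = 182.93688 now; Alice offers that and keeps 317.06312.

317.06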